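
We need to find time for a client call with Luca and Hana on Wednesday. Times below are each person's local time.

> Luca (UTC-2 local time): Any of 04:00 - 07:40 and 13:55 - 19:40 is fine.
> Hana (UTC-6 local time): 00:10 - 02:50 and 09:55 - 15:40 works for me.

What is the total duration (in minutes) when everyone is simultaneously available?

Luca in UTC: 06:00-09:40, 15:55-21:40 (add 2h to convert from UTC-2).
Hana in UTC: 06:10-08:50, 15:55-21:40 (add 6h to convert from UTC-6).
Luca ∩ Hana: 06:10-08:50, 15:55-21:40.
So the common availability across everyone is 06:10-08:50, 15:55-21:40.
Summing the common windows: 160 + 345 = 505 minutes.

505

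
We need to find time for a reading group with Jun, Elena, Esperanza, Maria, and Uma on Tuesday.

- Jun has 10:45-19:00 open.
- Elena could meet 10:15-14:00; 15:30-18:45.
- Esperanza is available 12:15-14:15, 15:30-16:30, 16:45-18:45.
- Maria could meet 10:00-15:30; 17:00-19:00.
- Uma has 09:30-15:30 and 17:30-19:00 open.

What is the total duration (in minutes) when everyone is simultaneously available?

Jun ∩ Elena: 10:45-14:00, 15:30-18:45.
Jun ∩ Elena ∩ Esperanza: 12:15-14:00, 15:30-16:30, 16:45-18:45.
Jun ∩ Elena ∩ Esperanza ∩ Maria: 12:15-14:00, 17:00-18:45.
Jun ∩ Elena ∩ Esperanza ∩ Maria ∩ Uma: 12:15-14:00, 17:30-18:45.
Summing the common windows: 105 + 75 = 180 minutes.

180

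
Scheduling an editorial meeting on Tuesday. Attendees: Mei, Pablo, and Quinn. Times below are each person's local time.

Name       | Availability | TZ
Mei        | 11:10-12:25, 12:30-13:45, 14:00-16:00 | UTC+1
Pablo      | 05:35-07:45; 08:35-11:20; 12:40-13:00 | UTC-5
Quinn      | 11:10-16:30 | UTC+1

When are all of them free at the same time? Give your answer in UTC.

10:35-11:25, 11:30-12:45, 13:35-15:00

Mei in UTC: 10:10-11:25, 11:30-12:45, 13:00-15:00 (subtract 1h to convert from UTC+1).
Pablo in UTC: 10:35-12:45, 13:35-16:20, 17:40-18:00 (add 5h to convert from UTC-5).
Quinn in UTC: 10:10-15:30 (subtract 1h to convert from UTC+1).
Mei ∩ Pablo: 10:35-11:25, 11:30-12:45, 13:35-15:00.
Mei ∩ Pablo ∩ Quinn: 10:35-11:25, 11:30-12:45, 13:35-15:00.
Those are the intersection windows.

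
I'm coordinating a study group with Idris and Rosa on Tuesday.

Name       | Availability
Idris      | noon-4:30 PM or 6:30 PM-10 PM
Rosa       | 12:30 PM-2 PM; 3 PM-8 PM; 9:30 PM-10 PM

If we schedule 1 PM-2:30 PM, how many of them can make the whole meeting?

Idris can make the full 13:00-14:30 slot — that's 1.

1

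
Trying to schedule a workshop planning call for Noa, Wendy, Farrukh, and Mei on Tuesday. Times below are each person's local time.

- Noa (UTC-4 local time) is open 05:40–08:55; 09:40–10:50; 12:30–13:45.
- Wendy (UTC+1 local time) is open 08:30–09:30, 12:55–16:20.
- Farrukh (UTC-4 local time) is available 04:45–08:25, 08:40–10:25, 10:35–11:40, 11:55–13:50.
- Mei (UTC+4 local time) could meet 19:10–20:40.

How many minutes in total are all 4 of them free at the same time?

0

Noa in UTC: 09:40-12:55, 13:40-14:50, 16:30-17:45 (add 4h to convert from UTC-4).
Wendy in UTC: 07:30-08:30, 11:55-15:20 (subtract 1h to convert from UTC+1).
Farrukh in UTC: 08:45-12:25, 12:40-14:25, 14:35-15:40, 15:55-17:50 (add 4h to convert from UTC-4).
Mei in UTC: 15:10-16:40 (subtract 4h to convert from UTC+4).
Noa ∩ Wendy: 11:55-12:55, 13:40-14:50.
Noa ∩ Wendy ∩ Farrukh: 11:55-12:25, 12:40-12:55, 13:40-14:25, 14:35-14:50.
Noa ∩ Wendy ∩ Farrukh ∩ Mei: ∅.
There is no time when everyone is free.
There is no common window, so the total is 0 minutes.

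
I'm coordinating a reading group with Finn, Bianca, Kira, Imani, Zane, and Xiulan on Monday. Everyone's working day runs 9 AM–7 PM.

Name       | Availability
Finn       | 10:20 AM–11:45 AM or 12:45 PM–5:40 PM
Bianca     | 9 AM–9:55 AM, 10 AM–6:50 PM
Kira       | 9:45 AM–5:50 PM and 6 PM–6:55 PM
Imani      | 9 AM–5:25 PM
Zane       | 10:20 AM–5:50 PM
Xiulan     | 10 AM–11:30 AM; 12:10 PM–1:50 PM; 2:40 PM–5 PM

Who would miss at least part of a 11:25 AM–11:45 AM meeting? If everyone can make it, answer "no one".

Xiulan

Finn: free for 11:25-11:45. Bianca: free for 11:25-11:45. Kira: free for 11:25-11:45. Imani: free for 11:25-11:45. Zane: free for 11:25-11:45. Xiulan: not fully free for 11:25-11:45.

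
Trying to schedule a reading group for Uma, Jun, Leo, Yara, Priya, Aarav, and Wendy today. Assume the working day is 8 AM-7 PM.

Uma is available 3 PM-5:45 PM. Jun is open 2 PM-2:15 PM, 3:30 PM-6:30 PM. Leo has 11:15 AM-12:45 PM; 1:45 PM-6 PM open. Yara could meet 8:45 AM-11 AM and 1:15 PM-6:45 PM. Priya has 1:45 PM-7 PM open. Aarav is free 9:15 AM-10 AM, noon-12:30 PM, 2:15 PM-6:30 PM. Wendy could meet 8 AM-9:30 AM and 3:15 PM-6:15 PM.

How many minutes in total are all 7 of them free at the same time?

135

Uma ∩ Jun: 15:30-17:45.
Uma ∩ Jun ∩ Leo: 15:30-17:45.
Uma ∩ Jun ∩ Leo ∩ Yara: 15:30-17:45.
Uma ∩ Jun ∩ Leo ∩ Yara ∩ Priya: 15:30-17:45.
Uma ∩ Jun ∩ Leo ∩ Yara ∩ Priya ∩ Aarav: 15:30-17:45.
Uma ∩ Jun ∩ Leo ∩ Yara ∩ Priya ∩ Aarav ∩ Wendy: 15:30-17:45.
So the common availability across everyone is 15:30-17:45.
That's a single block of 135 minutes.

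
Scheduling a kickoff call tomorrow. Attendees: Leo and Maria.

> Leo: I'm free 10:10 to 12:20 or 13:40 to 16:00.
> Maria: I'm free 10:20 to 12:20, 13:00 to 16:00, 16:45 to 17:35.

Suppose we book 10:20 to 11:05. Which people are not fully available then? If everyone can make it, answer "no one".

Leo: free for 10:20-11:05. Maria: free for 10:20-11:05.

no one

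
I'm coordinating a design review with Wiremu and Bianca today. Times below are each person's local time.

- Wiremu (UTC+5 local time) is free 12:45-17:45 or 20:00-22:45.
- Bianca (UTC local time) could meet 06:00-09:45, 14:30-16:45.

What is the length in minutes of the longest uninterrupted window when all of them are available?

Wiremu in UTC: 07:45-12:45, 15:00-17:45 (subtract 5h to convert from UTC+5).
Bianca in UTC: 06:00-09:45, 14:30-16:45.
Wiremu ∩ Bianca: 07:45-09:45, 15:00-16:45.
Those are the intersection windows.
The longest is 07:45-09:45 at 120 minutes.

120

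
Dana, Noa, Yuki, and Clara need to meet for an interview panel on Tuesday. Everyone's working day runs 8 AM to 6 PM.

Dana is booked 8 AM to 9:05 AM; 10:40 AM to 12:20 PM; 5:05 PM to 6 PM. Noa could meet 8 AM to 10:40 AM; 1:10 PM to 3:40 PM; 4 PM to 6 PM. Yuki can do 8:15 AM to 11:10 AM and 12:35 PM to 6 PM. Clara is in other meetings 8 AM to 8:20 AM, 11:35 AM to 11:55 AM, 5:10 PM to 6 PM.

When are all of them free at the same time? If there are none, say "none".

09:05-10:40, 13:10-15:40, 16:00-17:05

Dana free: 09:05-10:40, 12:20-17:05 (invert busy blocks within the working day).
Noa free: 08:00-10:40, 13:10-15:40, 16:00-18:00.
Yuki free: 08:15-11:10, 12:35-18:00.
Clara free: 08:20-11:35, 11:55-17:10 (invert busy blocks within the working day).
Dana ∩ Noa: 09:05-10:40, 13:10-15:40, 16:00-17:05.
Dana ∩ Noa ∩ Yuki: 09:05-10:40, 13:10-15:40, 16:00-17:05.
Dana ∩ Noa ∩ Yuki ∩ Clara: 09:05-10:40, 13:10-15:40, 16:00-17:05.
Those are the intersection windows.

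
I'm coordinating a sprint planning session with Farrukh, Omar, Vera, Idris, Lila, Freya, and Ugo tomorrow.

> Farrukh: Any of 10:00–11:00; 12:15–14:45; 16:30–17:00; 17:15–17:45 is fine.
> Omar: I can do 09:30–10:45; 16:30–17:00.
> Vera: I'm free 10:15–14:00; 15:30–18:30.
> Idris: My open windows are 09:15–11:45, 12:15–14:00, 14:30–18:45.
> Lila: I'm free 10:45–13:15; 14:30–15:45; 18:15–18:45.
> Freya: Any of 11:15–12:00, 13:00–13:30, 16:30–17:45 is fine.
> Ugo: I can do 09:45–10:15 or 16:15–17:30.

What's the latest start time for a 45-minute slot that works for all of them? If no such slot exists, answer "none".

none

Farrukh ∩ Omar: 10:00-10:45, 16:30-17:00.
Farrukh ∩ Omar ∩ Vera: 10:15-10:45, 16:30-17:00.
Farrukh ∩ Omar ∩ Vera ∩ Idris: 10:15-10:45, 16:30-17:00.
Farrukh ∩ Omar ∩ Vera ∩ Idris ∩ Lila: ∅.
Farrukh ∩ Omar ∩ Vera ∩ Idris ∩ Lila ∩ Freya: ∅.
Farrukh ∩ Omar ∩ Vera ∩ Idris ∩ Lila ∩ Freya ∩ Ugo: ∅.
There is no time when everyone is free.
No common window is at least 45 minutes long.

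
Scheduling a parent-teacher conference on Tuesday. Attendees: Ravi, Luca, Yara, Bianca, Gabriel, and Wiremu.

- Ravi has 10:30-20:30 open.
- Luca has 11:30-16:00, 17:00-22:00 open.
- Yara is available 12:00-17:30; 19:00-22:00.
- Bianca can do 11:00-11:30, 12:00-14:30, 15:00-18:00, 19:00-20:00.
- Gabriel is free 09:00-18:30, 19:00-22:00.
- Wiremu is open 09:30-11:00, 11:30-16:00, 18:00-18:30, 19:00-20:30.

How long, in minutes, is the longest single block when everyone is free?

150

Ravi ∩ Luca: 11:30-16:00, 17:00-20:30.
Ravi ∩ Luca ∩ Yara: 12:00-16:00, 17:00-17:30, 19:00-20:30.
Ravi ∩ Luca ∩ Yara ∩ Bianca: 12:00-14:30, 15:00-16:00, 17:00-17:30, 19:00-20:00.
Ravi ∩ Luca ∩ Yara ∩ Bianca ∩ Gabriel: 12:00-14:30, 15:00-16:00, 17:00-17:30, 19:00-20:00.
Ravi ∩ Luca ∩ Yara ∩ Bianca ∩ Gabriel ∩ Wiremu: 12:00-14:30, 15:00-16:00, 19:00-20:00.
The longest is 12:00-14:30 at 150 minutes.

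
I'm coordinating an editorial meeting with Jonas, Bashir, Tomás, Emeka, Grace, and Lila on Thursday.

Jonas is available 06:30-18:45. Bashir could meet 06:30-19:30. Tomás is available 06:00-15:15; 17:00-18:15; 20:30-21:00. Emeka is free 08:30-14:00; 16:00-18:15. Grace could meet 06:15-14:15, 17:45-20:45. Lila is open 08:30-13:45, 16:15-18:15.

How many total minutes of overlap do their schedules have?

Jonas ∩ Bashir: 06:30-18:45.
Jonas ∩ Bashir ∩ Tomás: 06:30-15:15, 17:00-18:15.
Jonas ∩ Bashir ∩ Tomás ∩ Emeka: 08:30-14:00, 17:00-18:15.
Jonas ∩ Bashir ∩ Tomás ∩ Emeka ∩ Grace: 08:30-14:00, 17:45-18:15.
Jonas ∩ Bashir ∩ Tomás ∩ Emeka ∩ Grace ∩ Lila: 08:30-13:45, 17:45-18:15.
Summing the common windows: 315 + 30 = 345 minutes.

345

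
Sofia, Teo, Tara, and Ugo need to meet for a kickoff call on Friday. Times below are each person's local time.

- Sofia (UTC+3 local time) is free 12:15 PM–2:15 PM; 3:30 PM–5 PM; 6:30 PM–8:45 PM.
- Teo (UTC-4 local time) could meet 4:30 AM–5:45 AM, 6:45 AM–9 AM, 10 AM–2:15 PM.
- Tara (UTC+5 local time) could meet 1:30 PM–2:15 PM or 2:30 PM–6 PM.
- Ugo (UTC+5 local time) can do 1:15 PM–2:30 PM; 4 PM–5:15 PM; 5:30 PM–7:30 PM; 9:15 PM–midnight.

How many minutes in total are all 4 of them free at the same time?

45

Sofia in UTC: 09:15-11:15, 12:30-14:00, 15:30-17:45 (subtract 3h to convert from UTC+3).
Teo in UTC: 08:30-09:45, 10:45-13:00, 14:00-18:15 (add 4h to convert from UTC-4).
Tara in UTC: 08:30-09:15, 09:30-13:00 (subtract 5h to convert from UTC+5).
Ugo in UTC: 08:15-09:30, 11:00-12:15, 12:30-14:30, 16:15-19:00 (subtract 5h to convert from UTC+5).
Sofia ∩ Teo: 09:15-09:45, 10:45-11:15, 12:30-13:00, 15:30-17:45.
Sofia ∩ Teo ∩ Tara: 09:30-09:45, 10:45-11:15, 12:30-13:00.
Sofia ∩ Teo ∩ Tara ∩ Ugo: 11:00-11:15, 12:30-13:00.
Summing the common windows: 15 + 30 = 45 minutes.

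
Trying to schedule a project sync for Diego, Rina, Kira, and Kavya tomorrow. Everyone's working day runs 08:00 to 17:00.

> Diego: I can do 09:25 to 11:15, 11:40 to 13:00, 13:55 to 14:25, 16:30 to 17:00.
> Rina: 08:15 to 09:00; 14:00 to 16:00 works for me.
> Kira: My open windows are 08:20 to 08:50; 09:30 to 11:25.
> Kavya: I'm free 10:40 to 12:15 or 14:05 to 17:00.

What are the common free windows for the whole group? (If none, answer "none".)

none

Diego ∩ Rina: 14:00-14:25.
Diego ∩ Rina ∩ Kira: ∅.
Diego ∩ Rina ∩ Kira ∩ Kavya: ∅.
There is no time when everyone is free.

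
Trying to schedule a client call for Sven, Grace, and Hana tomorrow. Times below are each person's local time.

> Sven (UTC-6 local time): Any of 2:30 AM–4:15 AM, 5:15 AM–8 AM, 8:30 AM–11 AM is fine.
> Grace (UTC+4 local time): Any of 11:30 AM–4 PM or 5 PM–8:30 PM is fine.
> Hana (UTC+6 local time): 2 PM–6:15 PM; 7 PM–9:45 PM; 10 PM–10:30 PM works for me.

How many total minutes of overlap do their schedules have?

Sven in UTC: 08:30-10:15, 11:15-14:00, 14:30-17:00 (add 6h to convert from UTC-6).
Grace in UTC: 07:30-12:00, 13:00-16:30 (subtract 4h to convert from UTC+4).
Hana in UTC: 08:00-12:15, 13:00-15:45, 16:00-16:30 (subtract 6h to convert from UTC+6).
Sven ∩ Grace: 08:30-10:15, 11:15-12:00, 13:00-14:00, 14:30-16:30.
Sven ∩ Grace ∩ Hana: 08:30-10:15, 11:15-12:00, 13:00-14:00, 14:30-15:45, 16:00-16:30.
Summing the common windows: 105 + 45 + 60 + 75 + 30 = 315 minutes.

315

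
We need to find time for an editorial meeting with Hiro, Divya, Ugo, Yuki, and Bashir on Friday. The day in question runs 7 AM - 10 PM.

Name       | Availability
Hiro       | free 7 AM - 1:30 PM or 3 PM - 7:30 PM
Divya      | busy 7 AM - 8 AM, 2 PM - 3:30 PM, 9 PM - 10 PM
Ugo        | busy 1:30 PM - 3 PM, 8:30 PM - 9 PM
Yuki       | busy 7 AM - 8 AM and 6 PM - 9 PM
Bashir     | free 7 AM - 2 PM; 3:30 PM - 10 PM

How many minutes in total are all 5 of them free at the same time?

480

Hiro free: 07:00-13:30, 15:00-19:30.
Divya free: 08:00-14:00, 15:30-21:00 (invert busy blocks within the working day).
Ugo free: 07:00-13:30, 15:00-20:30, 21:00-22:00 (invert busy blocks within the working day).
Yuki free: 08:00-18:00, 21:00-22:00 (invert busy blocks within the working day).
Bashir free: 07:00-14:00, 15:30-22:00.
Hiro ∩ Divya: 08:00-13:30, 15:30-19:30.
Hiro ∩ Divya ∩ Ugo: 08:00-13:30, 15:30-19:30.
Hiro ∩ Divya ∩ Ugo ∩ Yuki: 08:00-13:30, 15:30-18:00.
Hiro ∩ Divya ∩ Ugo ∩ Yuki ∩ Bashir: 08:00-13:30, 15:30-18:00.
Summing the common windows: 330 + 150 = 480 minutes.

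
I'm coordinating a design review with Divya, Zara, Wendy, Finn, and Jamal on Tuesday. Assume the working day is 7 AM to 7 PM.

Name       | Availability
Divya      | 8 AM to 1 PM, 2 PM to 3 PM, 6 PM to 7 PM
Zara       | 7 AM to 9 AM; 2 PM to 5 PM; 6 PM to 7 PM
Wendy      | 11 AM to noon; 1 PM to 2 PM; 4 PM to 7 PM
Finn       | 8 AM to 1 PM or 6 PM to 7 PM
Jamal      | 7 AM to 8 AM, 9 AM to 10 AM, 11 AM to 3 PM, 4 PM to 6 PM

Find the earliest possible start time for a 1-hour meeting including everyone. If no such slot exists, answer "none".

none

Divya ∩ Zara: 08:00-09:00, 14:00-15:00, 18:00-19:00.
Divya ∩ Zara ∩ Wendy: 18:00-19:00.
Divya ∩ Zara ∩ Wendy ∩ Finn: 18:00-19:00.
Divya ∩ Zara ∩ Wendy ∩ Finn ∩ Jamal: ∅.
There is no time when everyone is free.
No common window is at least 60 minutes long.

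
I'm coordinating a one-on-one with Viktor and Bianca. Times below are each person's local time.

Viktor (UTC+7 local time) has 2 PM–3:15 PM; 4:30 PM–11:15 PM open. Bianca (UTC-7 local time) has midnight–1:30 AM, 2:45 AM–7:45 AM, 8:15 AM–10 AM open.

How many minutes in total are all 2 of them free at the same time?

Viktor in UTC: 07:00-08:15, 09:30-16:15 (subtract 7h to convert from UTC+7).
Bianca in UTC: 07:00-08:30, 09:45-14:45, 15:15-17:00 (add 7h to convert from UTC-7).
Viktor ∩ Bianca: 07:00-08:15, 09:45-14:45, 15:15-16:15.
Summing the common windows: 75 + 300 + 60 = 435 minutes.

435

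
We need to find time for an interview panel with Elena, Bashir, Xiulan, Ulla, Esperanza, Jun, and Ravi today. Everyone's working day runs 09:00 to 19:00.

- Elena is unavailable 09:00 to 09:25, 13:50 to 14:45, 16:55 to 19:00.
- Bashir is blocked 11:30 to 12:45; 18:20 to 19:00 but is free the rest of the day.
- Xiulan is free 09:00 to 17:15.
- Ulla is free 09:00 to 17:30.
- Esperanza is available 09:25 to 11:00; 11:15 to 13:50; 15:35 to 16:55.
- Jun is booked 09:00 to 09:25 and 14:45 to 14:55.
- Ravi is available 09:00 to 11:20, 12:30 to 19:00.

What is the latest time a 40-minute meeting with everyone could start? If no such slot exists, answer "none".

Elena free: 09:25-13:50, 14:45-16:55 (invert busy blocks within the working day).
Bashir free: 09:00-11:30, 12:45-18:20 (invert busy blocks within the working day).
Xiulan free: 09:00-17:15.
Ulla free: 09:00-17:30.
Esperanza free: 09:25-11:00, 11:15-13:50, 15:35-16:55.
Jun free: 09:25-14:45, 14:55-19:00 (invert busy blocks within the working day).
Ravi free: 09:00-11:20, 12:30-19:00.
Elena ∩ Bashir: 09:25-11:30, 12:45-13:50, 14:45-16:55.
Elena ∩ Bashir ∩ Xiulan: 09:25-11:30, 12:45-13:50, 14:45-16:55.
Elena ∩ Bashir ∩ Xiulan ∩ Ulla: 09:25-11:30, 12:45-13:50, 14:45-16:55.
Elena ∩ Bashir ∩ Xiulan ∩ Ulla ∩ Esperanza: 09:25-11:00, 11:15-11:30, 12:45-13:50, 15:35-16:55.
Elena ∩ Bashir ∩ Xiulan ∩ Ulla ∩ Esperanza ∩ Jun: 09:25-11:00, 11:15-11:30, 12:45-13:50, 15:35-16:55.
Elena ∩ Bashir ∩ Xiulan ∩ Ulla ∩ Esperanza ∩ Jun ∩ Ravi: 09:25-11:00, 11:15-11:20, 12:45-13:50, 15:35-16:55.
Those are the intersection windows.
The last common window of at least 40 minutes is 15:35-16:55; a 40-minute meeting can start as late as 16:15 and still end by 16:55.

16:15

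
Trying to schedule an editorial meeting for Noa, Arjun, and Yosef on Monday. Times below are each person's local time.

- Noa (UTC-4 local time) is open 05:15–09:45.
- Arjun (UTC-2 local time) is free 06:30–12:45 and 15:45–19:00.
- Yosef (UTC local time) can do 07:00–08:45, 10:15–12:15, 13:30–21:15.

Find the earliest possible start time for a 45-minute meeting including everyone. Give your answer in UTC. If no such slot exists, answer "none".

Noa in UTC: 09:15-13:45 (add 4h to convert from UTC-4).
Arjun in UTC: 08:30-14:45, 17:45-21:00 (add 2h to convert from UTC-2).
Yosef in UTC: 07:00-08:45, 10:15-12:15, 13:30-21:15.
Noa ∩ Arjun: 09:15-13:45.
Noa ∩ Arjun ∩ Yosef: 10:15-12:15, 13:30-13:45.
So the common availability across everyone is 10:15-12:15, 13:30-13:45.
The first common window of at least 45 minutes is 10:15-12:15, so the earliest start is 10:15.

10:15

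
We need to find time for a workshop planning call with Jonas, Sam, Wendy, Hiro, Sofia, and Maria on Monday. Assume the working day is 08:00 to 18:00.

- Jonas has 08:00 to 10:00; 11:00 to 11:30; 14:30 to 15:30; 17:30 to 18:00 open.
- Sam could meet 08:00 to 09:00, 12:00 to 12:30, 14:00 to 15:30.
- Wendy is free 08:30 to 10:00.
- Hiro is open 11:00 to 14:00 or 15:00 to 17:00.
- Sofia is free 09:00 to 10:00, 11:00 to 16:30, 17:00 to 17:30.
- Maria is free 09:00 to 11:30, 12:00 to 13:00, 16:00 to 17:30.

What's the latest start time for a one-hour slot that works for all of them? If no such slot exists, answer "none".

Jonas ∩ Sam: 08:00-09:00, 14:30-15:30.
Jonas ∩ Sam ∩ Wendy: 08:30-09:00.
Jonas ∩ Sam ∩ Wendy ∩ Hiro: ∅.
Jonas ∩ Sam ∩ Wendy ∩ Hiro ∩ Sofia: ∅.
Jonas ∩ Sam ∩ Wendy ∩ Hiro ∩ Sofia ∩ Maria: ∅.
There is no time when everyone is free.
No common window is at least 60 minutes long.

none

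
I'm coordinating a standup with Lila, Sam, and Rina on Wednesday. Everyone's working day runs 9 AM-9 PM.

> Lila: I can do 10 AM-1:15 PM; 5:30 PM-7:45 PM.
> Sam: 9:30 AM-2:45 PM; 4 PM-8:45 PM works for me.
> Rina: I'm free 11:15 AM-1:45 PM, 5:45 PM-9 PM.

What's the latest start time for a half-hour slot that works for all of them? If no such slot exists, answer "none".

Lila ∩ Sam: 10:00-13:15, 17:30-19:45.
Lila ∩ Sam ∩ Rina: 11:15-13:15, 17:45-19:45.
Those are the intersection windows.
The last common window of at least 30 minutes is 17:45-19:45; a 30-minute meeting can start as late as 19:15 and still end by 19:45.

19:15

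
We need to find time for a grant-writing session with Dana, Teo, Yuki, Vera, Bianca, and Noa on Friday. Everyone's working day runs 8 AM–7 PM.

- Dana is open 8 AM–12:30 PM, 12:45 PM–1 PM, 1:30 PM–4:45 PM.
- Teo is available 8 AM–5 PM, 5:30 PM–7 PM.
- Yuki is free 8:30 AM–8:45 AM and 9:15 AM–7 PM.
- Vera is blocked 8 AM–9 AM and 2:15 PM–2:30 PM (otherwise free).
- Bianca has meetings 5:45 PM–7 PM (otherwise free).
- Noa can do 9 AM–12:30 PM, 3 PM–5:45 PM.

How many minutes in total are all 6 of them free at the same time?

Dana free: 08:00-12:30, 12:45-13:00, 13:30-16:45.
Teo free: 08:00-17:00, 17:30-19:00.
Yuki free: 08:30-08:45, 09:15-19:00.
Vera free: 09:00-14:15, 14:30-19:00 (invert busy blocks within the working day).
Bianca free: 08:00-17:45 (invert busy blocks within the working day).
Noa free: 09:00-12:30, 15:00-17:45.
Dana ∩ Teo: 08:00-12:30, 12:45-13:00, 13:30-16:45.
Dana ∩ Teo ∩ Yuki: 08:30-08:45, 09:15-12:30, 12:45-13:00, 13:30-16:45.
Dana ∩ Teo ∩ Yuki ∩ Vera: 09:15-12:30, 12:45-13:00, 13:30-14:15, 14:30-16:45.
Dana ∩ Teo ∩ Yuki ∩ Vera ∩ Bianca: 09:15-12:30, 12:45-13:00, 13:30-14:15, 14:30-16:45.
Dana ∩ Teo ∩ Yuki ∩ Vera ∩ Bianca ∩ Noa: 09:15-12:30, 15:00-16:45.
Summing the common windows: 195 + 105 = 300 minutes.

300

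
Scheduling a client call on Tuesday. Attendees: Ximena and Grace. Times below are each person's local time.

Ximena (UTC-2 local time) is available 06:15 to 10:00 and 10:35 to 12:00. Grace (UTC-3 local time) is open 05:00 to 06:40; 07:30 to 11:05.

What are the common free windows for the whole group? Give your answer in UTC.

Ximena in UTC: 08:15-12:00, 12:35-14:00 (add 2h to convert from UTC-2).
Grace in UTC: 08:00-09:40, 10:30-14:05 (add 3h to convert from UTC-3).
Ximena ∩ Grace: 08:15-09:40, 10:30-12:00, 12:35-14:00.

08:15-09:40, 10:30-12:00, 12:35-14:00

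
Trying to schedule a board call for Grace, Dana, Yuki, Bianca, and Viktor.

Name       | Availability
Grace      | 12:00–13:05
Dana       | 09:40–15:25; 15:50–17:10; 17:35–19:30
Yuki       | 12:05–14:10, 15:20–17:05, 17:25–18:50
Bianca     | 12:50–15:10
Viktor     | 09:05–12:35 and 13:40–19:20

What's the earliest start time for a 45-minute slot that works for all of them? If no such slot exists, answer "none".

none

Grace ∩ Dana: 12:00-13:05.
Grace ∩ Dana ∩ Yuki: 12:05-13:05.
Grace ∩ Dana ∩ Yuki ∩ Bianca: 12:50-13:05.
Grace ∩ Dana ∩ Yuki ∩ Bianca ∩ Viktor: ∅.
There is no time when everyone is free.
No common window is at least 45 minutes long.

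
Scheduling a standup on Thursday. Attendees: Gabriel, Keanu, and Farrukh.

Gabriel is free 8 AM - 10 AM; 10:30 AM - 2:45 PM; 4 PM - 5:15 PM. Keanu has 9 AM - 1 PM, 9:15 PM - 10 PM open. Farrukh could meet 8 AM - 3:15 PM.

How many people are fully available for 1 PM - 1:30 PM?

2

Gabriel and Farrukh can make the full 13:00-13:30 slot — that's 2.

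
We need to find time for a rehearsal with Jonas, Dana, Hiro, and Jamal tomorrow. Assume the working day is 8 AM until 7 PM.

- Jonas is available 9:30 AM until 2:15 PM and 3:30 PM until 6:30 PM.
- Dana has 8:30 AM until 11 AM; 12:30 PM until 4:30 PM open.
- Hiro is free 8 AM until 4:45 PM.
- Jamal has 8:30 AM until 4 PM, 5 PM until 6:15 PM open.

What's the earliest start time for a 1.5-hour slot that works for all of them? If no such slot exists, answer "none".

09:30

Jonas ∩ Dana: 09:30-11:00, 12:30-14:15, 15:30-16:30.
Jonas ∩ Dana ∩ Hiro: 09:30-11:00, 12:30-14:15, 15:30-16:30.
Jonas ∩ Dana ∩ Hiro ∩ Jamal: 09:30-11:00, 12:30-14:15, 15:30-16:00.
So the common availability across everyone is 09:30-11:00, 12:30-14:15, 15:30-16:00.
The first common window of at least 90 minutes is 09:30-11:00, so the earliest start is 09:30.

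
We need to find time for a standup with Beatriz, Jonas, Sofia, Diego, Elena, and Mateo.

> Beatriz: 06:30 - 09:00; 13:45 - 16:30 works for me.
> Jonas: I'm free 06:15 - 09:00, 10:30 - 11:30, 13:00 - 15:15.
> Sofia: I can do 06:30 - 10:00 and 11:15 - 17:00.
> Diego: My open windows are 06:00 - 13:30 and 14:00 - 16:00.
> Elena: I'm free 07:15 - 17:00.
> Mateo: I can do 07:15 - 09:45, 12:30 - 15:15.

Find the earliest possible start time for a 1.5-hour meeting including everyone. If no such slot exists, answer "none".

07:15

Beatriz ∩ Jonas: 06:30-09:00, 13:45-15:15.
Beatriz ∩ Jonas ∩ Sofia: 06:30-09:00, 13:45-15:15.
Beatriz ∩ Jonas ∩ Sofia ∩ Diego: 06:30-09:00, 14:00-15:15.
Beatriz ∩ Jonas ∩ Sofia ∩ Diego ∩ Elena: 07:15-09:00, 14:00-15:15.
Beatriz ∩ Jonas ∩ Sofia ∩ Diego ∩ Elena ∩ Mateo: 07:15-09:00, 14:00-15:15.
So the common availability across everyone is 07:15-09:00, 14:00-15:15.
The first common window of at least 90 minutes is 07:15-09:00, so the earliest start is 07:15.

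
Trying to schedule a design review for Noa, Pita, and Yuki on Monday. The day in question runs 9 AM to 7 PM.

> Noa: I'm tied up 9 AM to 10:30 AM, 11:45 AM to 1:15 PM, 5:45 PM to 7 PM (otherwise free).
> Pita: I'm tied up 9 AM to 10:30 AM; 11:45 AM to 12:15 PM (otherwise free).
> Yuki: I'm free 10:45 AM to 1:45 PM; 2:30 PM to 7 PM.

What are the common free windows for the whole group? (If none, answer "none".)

10:45-11:45, 13:15-13:45, 14:30-17:45

Noa free: 10:30-11:45, 13:15-17:45 (invert busy blocks within the working day).
Pita free: 10:30-11:45, 12:15-19:00 (invert busy blocks within the working day).
Yuki free: 10:45-13:45, 14:30-19:00.
Noa ∩ Pita: 10:30-11:45, 13:15-17:45.
Noa ∩ Pita ∩ Yuki: 10:45-11:45, 13:15-13:45, 14:30-17:45.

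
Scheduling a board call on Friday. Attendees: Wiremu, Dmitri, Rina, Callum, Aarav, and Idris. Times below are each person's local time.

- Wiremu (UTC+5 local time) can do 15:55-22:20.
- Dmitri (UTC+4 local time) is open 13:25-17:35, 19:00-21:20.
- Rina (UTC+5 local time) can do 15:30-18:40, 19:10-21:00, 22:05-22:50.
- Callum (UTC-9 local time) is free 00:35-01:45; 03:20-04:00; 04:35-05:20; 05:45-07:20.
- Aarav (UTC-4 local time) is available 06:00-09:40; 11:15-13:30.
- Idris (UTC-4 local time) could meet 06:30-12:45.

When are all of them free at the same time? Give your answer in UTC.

12:20-13:00, 15:15-16:00

Wiremu in UTC: 10:55-17:20 (subtract 5h to convert from UTC+5).
Dmitri in UTC: 09:25-13:35, 15:00-17:20 (subtract 4h to convert from UTC+4).
Rina in UTC: 10:30-13:40, 14:10-16:00, 17:05-17:50 (subtract 5h to convert from UTC+5).
Callum in UTC: 09:35-10:45, 12:20-13:00, 13:35-14:20, 14:45-16:20 (add 9h to convert from UTC-9).
Aarav in UTC: 10:00-13:40, 15:15-17:30 (add 4h to convert from UTC-4).
Idris in UTC: 10:30-16:45 (add 4h to convert from UTC-4).
Wiremu ∩ Dmitri: 10:55-13:35, 15:00-17:20.
Wiremu ∩ Dmitri ∩ Rina: 10:55-13:35, 15:00-16:00, 17:05-17:20.
Wiremu ∩ Dmitri ∩ Rina ∩ Callum: 12:20-13:00, 15:00-16:00.
Wiremu ∩ Dmitri ∩ Rina ∩ Callum ∩ Aarav: 12:20-13:00, 15:15-16:00.
Wiremu ∩ Dmitri ∩ Rina ∩ Callum ∩ Aarav ∩ Idris: 12:20-13:00, 15:15-16:00.
So the common availability across everyone is 12:20-13:00, 15:15-16:00.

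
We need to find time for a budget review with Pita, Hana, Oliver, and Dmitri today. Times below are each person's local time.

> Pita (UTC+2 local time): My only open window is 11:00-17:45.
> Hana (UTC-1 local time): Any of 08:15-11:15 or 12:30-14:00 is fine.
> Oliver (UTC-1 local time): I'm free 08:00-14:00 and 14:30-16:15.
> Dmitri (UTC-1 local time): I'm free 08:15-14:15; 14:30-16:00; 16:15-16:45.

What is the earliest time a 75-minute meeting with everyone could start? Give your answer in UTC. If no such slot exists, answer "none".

Pita in UTC: 09:00-15:45 (subtract 2h to convert from UTC+2).
Hana in UTC: 09:15-12:15, 13:30-15:00 (add 1h to convert from UTC-1).
Oliver in UTC: 09:00-15:00, 15:30-17:15 (add 1h to convert from UTC-1).
Dmitri in UTC: 09:15-15:15, 15:30-17:00, 17:15-17:45 (add 1h to convert from UTC-1).
Pita ∩ Hana: 09:15-12:15, 13:30-15:00.
Pita ∩ Hana ∩ Oliver: 09:15-12:15, 13:30-15:00.
Pita ∩ Hana ∩ Oliver ∩ Dmitri: 09:15-12:15, 13:30-15:00.
So the common availability across everyone is 09:15-12:15, 13:30-15:00.
The first common window of at least 75 minutes is 09:15-12:15, so the earliest start is 09:15.

09:15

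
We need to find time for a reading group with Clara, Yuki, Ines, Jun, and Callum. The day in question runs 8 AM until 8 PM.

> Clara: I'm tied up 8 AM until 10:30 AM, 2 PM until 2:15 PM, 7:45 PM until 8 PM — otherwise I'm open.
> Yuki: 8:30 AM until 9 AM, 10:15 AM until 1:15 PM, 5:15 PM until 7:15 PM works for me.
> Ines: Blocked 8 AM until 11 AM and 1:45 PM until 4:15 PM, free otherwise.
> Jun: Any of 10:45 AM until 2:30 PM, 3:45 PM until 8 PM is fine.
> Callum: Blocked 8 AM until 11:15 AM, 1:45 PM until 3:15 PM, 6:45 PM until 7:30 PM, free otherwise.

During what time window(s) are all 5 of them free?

Clara free: 10:30-14:00, 14:15-19:45 (invert busy blocks within the working day).
Yuki free: 08:30-09:00, 10:15-13:15, 17:15-19:15.
Ines free: 11:00-13:45, 16:15-20:00 (invert busy blocks within the working day).
Jun free: 10:45-14:30, 15:45-20:00.
Callum free: 11:15-13:45, 15:15-18:45, 19:30-20:00 (invert busy blocks within the working day).
Clara ∩ Yuki: 10:30-13:15, 17:15-19:15.
Clara ∩ Yuki ∩ Ines: 11:00-13:15, 17:15-19:15.
Clara ∩ Yuki ∩ Ines ∩ Jun: 11:00-13:15, 17:15-19:15.
Clara ∩ Yuki ∩ Ines ∩ Jun ∩ Callum: 11:15-13:15, 17:15-18:45.
Those are the intersection windows.

11:15-13:15, 17:15-18:45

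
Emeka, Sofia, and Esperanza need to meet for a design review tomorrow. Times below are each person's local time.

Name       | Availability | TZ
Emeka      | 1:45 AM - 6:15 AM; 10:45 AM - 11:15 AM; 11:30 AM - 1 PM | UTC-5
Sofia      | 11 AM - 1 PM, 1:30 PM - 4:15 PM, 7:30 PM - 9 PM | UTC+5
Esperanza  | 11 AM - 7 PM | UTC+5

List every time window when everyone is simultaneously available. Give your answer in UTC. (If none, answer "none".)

06:45-08:00, 08:30-11:15

Emeka in UTC: 06:45-11:15, 15:45-16:15, 16:30-18:00 (add 5h to convert from UTC-5).
Sofia in UTC: 06:00-08:00, 08:30-11:15, 14:30-16:00 (subtract 5h to convert from UTC+5).
Esperanza in UTC: 06:00-14:00 (subtract 5h to convert from UTC+5).
Emeka ∩ Sofia: 06:45-08:00, 08:30-11:15, 15:45-16:00.
Emeka ∩ Sofia ∩ Esperanza: 06:45-08:00, 08:30-11:15.
So the common availability across everyone is 06:45-08:00, 08:30-11:15.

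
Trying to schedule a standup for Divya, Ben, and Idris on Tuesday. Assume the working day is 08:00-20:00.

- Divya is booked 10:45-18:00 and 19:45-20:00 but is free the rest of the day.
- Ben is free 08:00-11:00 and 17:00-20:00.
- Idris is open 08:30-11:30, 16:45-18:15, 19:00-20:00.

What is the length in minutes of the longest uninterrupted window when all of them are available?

Divya free: 08:00-10:45, 18:00-19:45 (invert busy blocks within the working day).
Ben free: 08:00-11:00, 17:00-20:00.
Idris free: 08:30-11:30, 16:45-18:15, 19:00-20:00.
Divya ∩ Ben: 08:00-10:45, 18:00-19:45.
Divya ∩ Ben ∩ Idris: 08:30-10:45, 18:00-18:15, 19:00-19:45.
The longest is 08:30-10:45 at 135 minutes.

135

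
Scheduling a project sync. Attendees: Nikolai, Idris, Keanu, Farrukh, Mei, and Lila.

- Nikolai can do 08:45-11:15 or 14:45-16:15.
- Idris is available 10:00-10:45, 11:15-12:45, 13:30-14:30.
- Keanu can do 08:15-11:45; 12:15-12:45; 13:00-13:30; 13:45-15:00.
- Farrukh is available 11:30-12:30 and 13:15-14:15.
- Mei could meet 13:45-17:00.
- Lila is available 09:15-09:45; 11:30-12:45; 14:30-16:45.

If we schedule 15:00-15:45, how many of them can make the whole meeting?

3

Nikolai, Mei, and Lila can make the full 15:00-15:45 slot — that's 3.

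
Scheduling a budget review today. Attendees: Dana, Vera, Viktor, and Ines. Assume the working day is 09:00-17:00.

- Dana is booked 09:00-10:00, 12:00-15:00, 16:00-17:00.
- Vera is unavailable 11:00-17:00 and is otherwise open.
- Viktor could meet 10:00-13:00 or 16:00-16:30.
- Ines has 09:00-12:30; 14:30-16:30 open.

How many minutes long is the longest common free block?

60

Dana free: 10:00-12:00, 15:00-16:00 (invert busy blocks within the working day).
Vera free: 09:00-11:00 (invert busy blocks within the working day).
Viktor free: 10:00-13:00, 16:00-16:30.
Ines free: 09:00-12:30, 14:30-16:30.
Dana ∩ Vera: 10:00-11:00.
Dana ∩ Vera ∩ Viktor: 10:00-11:00.
Dana ∩ Vera ∩ Viktor ∩ Ines: 10:00-11:00.
The longest is 10:00-11:00 at 60 minutes.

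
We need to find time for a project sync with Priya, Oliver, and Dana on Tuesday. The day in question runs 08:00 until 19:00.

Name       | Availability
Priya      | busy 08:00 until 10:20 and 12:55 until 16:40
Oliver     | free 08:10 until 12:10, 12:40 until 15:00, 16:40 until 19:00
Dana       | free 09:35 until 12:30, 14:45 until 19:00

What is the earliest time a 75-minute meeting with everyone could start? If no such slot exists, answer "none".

10:20

Priya free: 10:20-12:55, 16:40-19:00 (invert busy blocks within the working day).
Oliver free: 08:10-12:10, 12:40-15:00, 16:40-19:00.
Dana free: 09:35-12:30, 14:45-19:00.
Priya ∩ Oliver: 10:20-12:10, 12:40-12:55, 16:40-19:00.
Priya ∩ Oliver ∩ Dana: 10:20-12:10, 16:40-19:00.
The first common window of at least 75 minutes is 10:20-12:10, so the earliest start is 10:20.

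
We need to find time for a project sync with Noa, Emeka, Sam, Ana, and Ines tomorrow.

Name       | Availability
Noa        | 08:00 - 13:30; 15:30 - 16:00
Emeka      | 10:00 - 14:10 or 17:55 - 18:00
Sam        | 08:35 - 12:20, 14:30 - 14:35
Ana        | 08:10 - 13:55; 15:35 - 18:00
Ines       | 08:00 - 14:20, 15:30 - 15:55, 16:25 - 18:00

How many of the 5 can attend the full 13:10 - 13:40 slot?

3

Emeka, Ana, and Ines can make the full 13:10-13:40 slot — that's 3.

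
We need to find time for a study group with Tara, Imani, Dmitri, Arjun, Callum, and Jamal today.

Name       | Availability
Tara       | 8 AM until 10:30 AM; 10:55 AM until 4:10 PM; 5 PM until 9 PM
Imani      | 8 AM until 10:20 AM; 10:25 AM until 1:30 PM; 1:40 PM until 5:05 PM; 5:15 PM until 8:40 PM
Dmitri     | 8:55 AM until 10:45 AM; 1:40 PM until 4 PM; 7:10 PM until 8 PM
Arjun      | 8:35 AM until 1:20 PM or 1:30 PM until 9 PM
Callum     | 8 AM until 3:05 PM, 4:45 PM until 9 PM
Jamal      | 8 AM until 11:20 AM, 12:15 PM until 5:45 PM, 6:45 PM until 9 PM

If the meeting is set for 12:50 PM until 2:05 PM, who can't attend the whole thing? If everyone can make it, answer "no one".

Tara: free for 12:50-14:05. Imani: not fully free for 12:50-14:05. Dmitri: not fully free for 12:50-14:05. Arjun: not fully free for 12:50-14:05. Callum: free for 12:50-14:05. Jamal: free for 12:50-14:05.

Arjun, Dmitri, Imani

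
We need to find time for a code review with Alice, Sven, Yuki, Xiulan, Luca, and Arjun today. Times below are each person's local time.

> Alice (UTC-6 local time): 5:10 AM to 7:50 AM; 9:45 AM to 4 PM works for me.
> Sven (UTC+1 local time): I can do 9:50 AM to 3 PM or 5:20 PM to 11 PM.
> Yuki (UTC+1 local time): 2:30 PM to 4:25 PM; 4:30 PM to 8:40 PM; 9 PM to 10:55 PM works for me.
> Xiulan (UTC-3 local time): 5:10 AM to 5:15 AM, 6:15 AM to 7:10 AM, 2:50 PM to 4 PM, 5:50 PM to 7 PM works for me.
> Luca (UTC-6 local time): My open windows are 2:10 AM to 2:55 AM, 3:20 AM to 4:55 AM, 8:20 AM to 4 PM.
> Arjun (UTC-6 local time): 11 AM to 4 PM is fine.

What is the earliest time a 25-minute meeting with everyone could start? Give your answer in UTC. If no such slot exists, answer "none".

Alice in UTC: 11:10-13:50, 15:45-22:00 (add 6h to convert from UTC-6).
Sven in UTC: 08:50-14:00, 16:20-22:00 (subtract 1h to convert from UTC+1).
Yuki in UTC: 13:30-15:25, 15:30-19:40, 20:00-21:55 (subtract 1h to convert from UTC+1).
Xiulan in UTC: 08:10-08:15, 09:15-10:10, 17:50-19:00, 20:50-22:00 (add 3h to convert from UTC-3).
Luca in UTC: 08:10-08:55, 09:20-10:55, 14:20-22:00 (add 6h to convert from UTC-6).
Arjun in UTC: 17:00-22:00 (add 6h to convert from UTC-6).
Alice ∩ Sven: 11:10-13:50, 16:20-22:00.
Alice ∩ Sven ∩ Yuki: 13:30-13:50, 16:20-19:40, 20:00-21:55.
Alice ∩ Sven ∩ Yuki ∩ Xiulan: 17:50-19:00, 20:50-21:55.
Alice ∩ Sven ∩ Yuki ∩ Xiulan ∩ Luca: 17:50-19:00, 20:50-21:55.
Alice ∩ Sven ∩ Yuki ∩ Xiulan ∩ Luca ∩ Arjun: 17:50-19:00, 20:50-21:55.
The first common window of at least 25 minutes is 17:50-19:00, so the earliest start is 17:50.

17:50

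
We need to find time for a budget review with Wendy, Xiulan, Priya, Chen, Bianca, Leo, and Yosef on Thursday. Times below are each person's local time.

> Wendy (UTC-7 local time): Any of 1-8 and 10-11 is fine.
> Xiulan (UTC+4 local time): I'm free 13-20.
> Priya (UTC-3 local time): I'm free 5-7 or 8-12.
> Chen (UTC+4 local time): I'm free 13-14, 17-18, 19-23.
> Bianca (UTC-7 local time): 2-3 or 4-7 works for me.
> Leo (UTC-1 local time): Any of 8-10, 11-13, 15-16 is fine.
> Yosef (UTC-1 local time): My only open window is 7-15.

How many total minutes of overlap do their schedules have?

Wendy in UTC: 08:00-15:00, 17:00-18:00 (add 7h to convert from UTC-7).
Xiulan in UTC: 09:00-16:00 (subtract 4h to convert from UTC+4).
Priya in UTC: 08:00-10:00, 11:00-15:00 (add 3h to convert from UTC-3).
Chen in UTC: 09:00-10:00, 13:00-14:00, 15:00-19:00 (subtract 4h to convert from UTC+4).
Bianca in UTC: 09:00-10:00, 11:00-14:00 (add 7h to convert from UTC-7).
Leo in UTC: 09:00-11:00, 12:00-14:00, 16:00-17:00 (add 1h to convert from UTC-1).
Yosef in UTC: 08:00-16:00 (add 1h to convert from UTC-1).
Wendy ∩ Xiulan: 09:00-15:00.
Wendy ∩ Xiulan ∩ Priya: 09:00-10:00, 11:00-15:00.
Wendy ∩ Xiulan ∩ Priya ∩ Chen: 09:00-10:00, 13:00-14:00.
Wendy ∩ Xiulan ∩ Priya ∩ Chen ∩ Bianca: 09:00-10:00, 13:00-14:00.
Wendy ∩ Xiulan ∩ Priya ∩ Chen ∩ Bianca ∩ Leo: 09:00-10:00, 13:00-14:00.
Wendy ∩ Xiulan ∩ Priya ∩ Chen ∩ Bianca ∩ Leo ∩ Yosef: 09:00-10:00, 13:00-14:00.
So the common availability across everyone is 09:00-10:00, 13:00-14:00.
Summing the common windows: 60 + 60 = 120 minutes.

120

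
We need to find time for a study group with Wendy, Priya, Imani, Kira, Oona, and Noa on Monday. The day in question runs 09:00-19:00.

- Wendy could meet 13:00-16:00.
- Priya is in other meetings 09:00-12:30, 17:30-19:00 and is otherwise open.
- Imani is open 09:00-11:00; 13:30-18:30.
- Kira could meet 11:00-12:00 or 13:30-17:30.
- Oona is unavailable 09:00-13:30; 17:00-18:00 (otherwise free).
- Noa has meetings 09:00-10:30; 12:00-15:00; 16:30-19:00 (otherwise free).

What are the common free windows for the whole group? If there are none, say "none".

Wendy free: 13:00-16:00.
Priya free: 12:30-17:30 (invert busy blocks within the working day).
Imani free: 09:00-11:00, 13:30-18:30.
Kira free: 11:00-12:00, 13:30-17:30.
Oona free: 13:30-17:00, 18:00-19:00 (invert busy blocks within the working day).
Noa free: 10:30-12:00, 15:00-16:30 (invert busy blocks within the working day).
Wendy ∩ Priya: 13:00-16:00.
Wendy ∩ Priya ∩ Imani: 13:30-16:00.
Wendy ∩ Priya ∩ Imani ∩ Kira: 13:30-16:00.
Wendy ∩ Priya ∩ Imani ∩ Kira ∩ Oona: 13:30-16:00.
Wendy ∩ Priya ∩ Imani ∩ Kira ∩ Oona ∩ Noa: 15:00-16:00.
Those are the intersection windows.

15:00-16:00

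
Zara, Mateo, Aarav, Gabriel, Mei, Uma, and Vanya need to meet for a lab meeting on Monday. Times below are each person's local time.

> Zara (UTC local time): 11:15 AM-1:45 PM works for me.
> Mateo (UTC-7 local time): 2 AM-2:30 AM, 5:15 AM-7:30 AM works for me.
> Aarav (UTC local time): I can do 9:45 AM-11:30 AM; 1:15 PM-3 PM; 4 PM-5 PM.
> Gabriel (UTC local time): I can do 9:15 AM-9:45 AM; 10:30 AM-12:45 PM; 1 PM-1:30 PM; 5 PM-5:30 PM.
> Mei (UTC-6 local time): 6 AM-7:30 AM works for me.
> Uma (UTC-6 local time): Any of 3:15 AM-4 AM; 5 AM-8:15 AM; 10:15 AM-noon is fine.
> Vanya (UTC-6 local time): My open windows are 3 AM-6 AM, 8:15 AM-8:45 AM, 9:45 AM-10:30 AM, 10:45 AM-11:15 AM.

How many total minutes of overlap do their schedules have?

0

Zara in UTC: 11:15-13:45.
Mateo in UTC: 09:00-09:30, 12:15-14:30 (add 7h to convert from UTC-7).
Aarav in UTC: 09:45-11:30, 13:15-15:00, 16:00-17:00.
Gabriel in UTC: 09:15-09:45, 10:30-12:45, 13:00-13:30, 17:00-17:30.
Mei in UTC: 12:00-13:30 (add 6h to convert from UTC-6).
Uma in UTC: 09:15-10:00, 11:00-14:15, 16:15-18:00 (add 6h to convert from UTC-6).
Vanya in UTC: 09:00-12:00, 14:15-14:45, 15:45-16:30, 16:45-17:15 (add 6h to convert from UTC-6).
Zara ∩ Mateo: 12:15-13:45.
Zara ∩ Mateo ∩ Aarav: 13:15-13:45.
Zara ∩ Mateo ∩ Aarav ∩ Gabriel: 13:15-13:30.
Zara ∩ Mateo ∩ Aarav ∩ Gabriel ∩ Mei: 13:15-13:30.
Zara ∩ Mateo ∩ Aarav ∩ Gabriel ∩ Mei ∩ Uma: 13:15-13:30.
Zara ∩ Mateo ∩ Aarav ∩ Gabriel ∩ Mei ∩ Uma ∩ Vanya: ∅.
There is no time when everyone is free.
There is no common window, so the total is 0 minutes.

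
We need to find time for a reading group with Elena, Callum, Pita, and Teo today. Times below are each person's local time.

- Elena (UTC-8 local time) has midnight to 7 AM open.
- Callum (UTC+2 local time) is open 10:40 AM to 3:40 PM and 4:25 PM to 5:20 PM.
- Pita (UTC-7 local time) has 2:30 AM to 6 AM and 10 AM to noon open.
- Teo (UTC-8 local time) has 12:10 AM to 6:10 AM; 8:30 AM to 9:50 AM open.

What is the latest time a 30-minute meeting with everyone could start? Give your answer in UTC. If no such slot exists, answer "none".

12:30

Elena in UTC: 08:00-15:00 (add 8h to convert from UTC-8).
Callum in UTC: 08:40-13:40, 14:25-15:20 (subtract 2h to convert from UTC+2).
Pita in UTC: 09:30-13:00, 17:00-19:00 (add 7h to convert from UTC-7).
Teo in UTC: 08:10-14:10, 16:30-17:50 (add 8h to convert from UTC-8).
Elena ∩ Callum: 08:40-13:40, 14:25-15:00.
Elena ∩ Callum ∩ Pita: 09:30-13:00.
Elena ∩ Callum ∩ Pita ∩ Teo: 09:30-13:00.
Those are the intersection windows.
The last common window of at least 30 minutes is 09:30-13:00; a 30-minute meeting can start as late as 12:30 and still end by 13:00.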